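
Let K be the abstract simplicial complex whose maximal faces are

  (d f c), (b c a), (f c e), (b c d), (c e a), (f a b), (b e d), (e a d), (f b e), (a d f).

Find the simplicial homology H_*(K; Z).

Take the total order a < b < c < d < e < f on the vertex set. Then K (dimension 2) consists of the simplices:

  0-simplices (6): a, b, c, d, e, f
  1-simplices (15): ab, ac, ad, ae, af, bc, bd, be, bf, cd, ce, cf, de, df, ef
  2-simplices (10): abc, abf, ace, ade, adf, bcd, bde, bef, cdf, cef

Hence C_0 ≅ Z^6, C_1 ≅ Z^15, C_2 ≅ Z^10.

The boundary map ∂_1: C_1 → C_0 is given by ∂[p,q] = [q] − [p]. For instance
  ∂de = e − d.
As a 6×15 matrix over Z this has rank 5, with invariant factors (1,1,1,1,1).

∂_2: C_2 → C_1 sends each 2-simplex [p,q,r] to [q,r] − [p,r] + [p,q]. For instance
  ∂cef = ef − cf + ce,
  ∂bde = de − be + bd.
The resulting 15×10 matrix has rank 10, and its Smith normal form has invariant factors (1,1,1,1,1,1,1,1,1,2).

Now H_k = ker ∂_k / im ∂_{k+1}, so:

  H_0: rank C_0 − rank ∂_1 = 6 − 5 = 1, and the invariant factors of ∂_1 are all 1, so H_0 = Z.
  H_1: rank ker ∂_1 − rank ∂_2 = (15 − 5) − 10 = 0, and ∂_2 has invariant factor 2 > 1, so H_1 = Z/2.
  H_2: rank ker ∂_2 − rank ∂_3 = (10 − 10) − 0 = 0, and there is no ∂_3, so H_2 = 0.

As a check, the Euler characteristic is 6 − 15 + 10 = 1, which agrees with 1 − 0 + 0 = 1.

H_0 ≅ Z,  H_1 ≅ Z/2,  H_2 = 0.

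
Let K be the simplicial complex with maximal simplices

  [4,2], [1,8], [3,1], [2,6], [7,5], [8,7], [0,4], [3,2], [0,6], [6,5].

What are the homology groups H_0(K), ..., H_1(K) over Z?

H_0 = Z,  H_1 = Z^2.

Fix the vertex order 0 < 1 < 2 < 3 < 4 < 5 < 6 < 7 < 8 and write every simplex with vertices in increasing order. Then dim K = 1 and the simplices of K are:

  0-simplices (9): [0], [1], [2], [3], [4], [5], [6], [7], [8]
  1-simplices (10): [0,4], [0,6], [1,3], [1,8], [2,3], [2,4], [2,6], [5,6], [5,7], [7,8]

giving chain groups C_0 ≅ Z^9, C_1 ≅ Z^10.

∂_1: C_1 → C_0 maps an edge to its endpoints' difference, ∂[p,q] = q − p. For instance
  ∂[1,8] = [8] − [1].
This gives a 9×10 integer matrix of rank 8; reducing to Smith normal form yields diagonal entries (1,1,1,1,1,1,1,1).

From H_k ≅ ker(∂_k) / im(∂_{k+1}) we obtain:

  H_0: rank C_0 − rank ∂_1 = 9 − 8 = 1, and the invariant factors of ∂_1 are all 1, so H_0 = Z.
  H_1: rank ker ∂_1 − rank ∂_2 = (10 − 8) − 0 = 2, and there is no ∂_2, so H_1 = Z^2.

As a check, the Euler characteristic is 9 − 10 = -1, which agrees with 1 − 2 = -1.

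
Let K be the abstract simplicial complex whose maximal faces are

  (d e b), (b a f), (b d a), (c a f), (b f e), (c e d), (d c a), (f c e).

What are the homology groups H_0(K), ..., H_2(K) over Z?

H_0 ≅ Z,  H_1 = 0,  H_2 ≅ Z.

Take the total order a < b < c < d < e < f on the vertex set. Then K (dimension 2) consists of the simplices:

  0-simplices (6): a, b, c, d, e, f
  1-simplices (12): ab, ac, ad, af, bd, be, bf, cd, ce, cf, de, ef
  2-simplices (8): abd, abf, acd, acf, bde, bef, cde, cef

so the chain groups are C_0 ≅ Z^6, C_1 ≅ Z^12, C_2 ≅ Z^8.

∂_1: C_1 → C_0 maps an edge to its endpoints' difference, ∂[p,q] = q − p.
As a 6×12 matrix over Z this has rank 5, with invariant factors (1,1,1,1,1).

Boundary ∂_2: C_2 → C_1 maps a triangle to the signed sum of its edges. For instance
  ∂acf = cf − af + ac,
  ∂acd = cd − ad + ac.
As a 12×8 matrix over Z this has rank 7, with invariant factors (1,1,1,1,1,1,1).

Now H_k = ker ∂_k / im ∂_{k+1}, so:

  H_0: rank C_0 − rank ∂_1 = 6 − 5 = 1, and the invariant factors of ∂_1 are all 1, so H_0 = Z.
  H_1: rank ker ∂_1 − rank ∂_2 = (12 − 5) − 7 = 0, and the invariant factors of ∂_2 are all 1, so H_1 = 0.
  H_2: rank ker ∂_2 − rank ∂_3 = (8 − 7) − 0 = 1, and there is no ∂_3, so H_2 = Z.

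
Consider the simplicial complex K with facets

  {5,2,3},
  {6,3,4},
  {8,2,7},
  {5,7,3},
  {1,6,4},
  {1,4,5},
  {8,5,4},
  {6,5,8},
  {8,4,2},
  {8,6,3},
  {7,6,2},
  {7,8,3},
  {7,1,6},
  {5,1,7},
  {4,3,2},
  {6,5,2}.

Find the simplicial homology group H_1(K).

K has 8 vertices, 24 edges, 16 triangles.
rank ∂_1 = 7, rank ∂_2 = 15 ⇒ b_1 = 24 − 7 − 15 = 2; all invariant factors of ∂_2 are 1 so no torsion. So H_1 = Z^2.

H_1 ≅ Z^2.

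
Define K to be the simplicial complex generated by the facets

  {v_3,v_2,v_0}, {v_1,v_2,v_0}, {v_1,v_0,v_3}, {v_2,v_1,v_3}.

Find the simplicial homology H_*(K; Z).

Order the vertices as v_0 < v_1 < v_2 < v_3. Listing each simplex with vertices in this order, K has dimension 2 with simplices:

  0-simplices (4): [v_0], [v_1], [v_2], [v_3]
  1-simplices (6): [v_0,v_1], [v_0,v_2], [v_0,v_3], [v_1,v_2], [v_1,v_3], [v_2,v_3]
  2-simplices (4): [v_0,v_1,v_2], [v_0,v_1,v_3], [v_0,v_2,v_3], [v_1,v_2,v_3]

giving chain groups C_0 ≅ Z^4, C_1 ≅ Z^6, C_2 ≅ Z^4.

The boundary map ∂_1: C_1 → C_0 is given by ∂[p,q] = [q] − [p].
This gives a 4×6 integer matrix of rank 3; reducing to Smith normal form yields diagonal entries (1,1,1).

The boundary map ∂_2: C_2 → C_1 acts by ∂[p,q,r] = [q,r] − [p,r] + [p,q]. For instance
  ∂[v_1,v_2,v_3] = [v_2,v_3] − [v_1,v_3] + [v_1,v_2],
  ∂[v_0,v_1,v_2] = [v_1,v_2] − [v_0,v_2] + [v_0,v_1].
As a 6×4 matrix over Z this has rank 3, with invariant factors (1,1,1).

Computing H_k = (kernel of ∂_k) / (image of ∂_{k+1}):

  H_0: rank C_0 − rank ∂_1 = 4 − 3 = 1, and the invariant factors of ∂_1 are all 1, so H_0 = Z.
  H_1: rank ker ∂_1 − rank ∂_2 = (6 − 3) − 3 = 0, and the invariant factors of ∂_2 are all 1, so H_1 = 0.
  H_2: rank ker ∂_2 − rank ∂_3 = (4 − 3) − 0 = 1, and there is no ∂_3, so H_2 = Z.

As a check, the Euler characteristic is 4 − 6 + 4 = 2, which agrees with 1 − 0 + 1 = 2.
(K is a triangulation of the 2-sphere S^2.)

H_0 ≅ Z,  H_1 = 0,  H_2 ≅ Z.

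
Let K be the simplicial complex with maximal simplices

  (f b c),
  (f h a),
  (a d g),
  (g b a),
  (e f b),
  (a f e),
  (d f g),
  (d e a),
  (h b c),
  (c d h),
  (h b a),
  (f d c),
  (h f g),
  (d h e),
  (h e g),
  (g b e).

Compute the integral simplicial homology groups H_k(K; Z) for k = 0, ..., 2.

Order the vertices as a < b < c < d < e < f < g < h. Listing each simplex with vertices in this order, K has dimension 2 with simplices:

  0-simplices (8): a, b, c, d, e, f, g, h
  1-simplices (24): ab, ad, ae, af, ag, ah, bc, be, bf, bg, bh, cd, cf, ch, de, df, dg, dh, ef, eg, eh, fg, fh, gh
  2-simplices (16): abg, abh, ade, adg, aef, afh, bcf, bch, bef, beg, cdf, cdh, deh, dfg, egh, fgh

so the chain groups are C_0 ≅ Z^8, C_1 ≅ Z^24, C_2 ≅ Z^16.

∂_1: C_1 → C_0 maps an edge to its endpoints' difference, ∂[p,q] = q − p. For instance
  ∂bh = h − b.
This gives a 8×24 integer matrix of rank 7; reducing to Smith normal form yields diagonal entries (1,1,1,1,1,1,1).

∂_2: C_2 → C_1 maps a triangle to the signed sum of its edges. For instance
  ∂bch = ch − bh + bc,
  ∂abh = bh − ah + ab.
This gives a 24×16 integer matrix of rank 15; reducing to Smith normal form yields diagonal entries (1,1,1,1,1,1,1,1,1,1,1,1,1,1,1).

Now H_k = ker ∂_k / im ∂_{k+1}, so:

  H_0: rank C_0 − rank ∂_1 = 8 − 7 = 1, and the invariant factors of ∂_1 are all 1, so H_0 = Z.
  H_1: rank ker ∂_1 − rank ∂_2 = (24 − 7) − 15 = 2, and the invariant factors of ∂_2 are all 1, so H_1 = Z^2.
  H_2: rank ker ∂_2 − rank ∂_3 = (16 − 15) − 0 = 1, and there is no ∂_3, so H_2 = Z.

H_0 ≅ Z,  H_1 ≅ Z^2,  H_2 ≅ Z.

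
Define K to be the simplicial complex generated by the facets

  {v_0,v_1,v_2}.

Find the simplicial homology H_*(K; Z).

Order the vertices as v_0 < v_1 < v_2. Listing each simplex with vertices in this order, K has dimension 2 with simplices:

  0-simplices (3): [v_0], [v_1], [v_2]
  1-simplices (3): [v_0,v_1], [v_0,v_2], [v_1,v_2]
  2-simplices (1): [v_0,v_1,v_2]

giving chain groups C_0 ≅ Z^3, C_1 ≅ Z^3, C_2 ≅ Z^1.

∂_1: C_1 → C_0 is given by ∂[p,q] = [q] − [p]. For instance
  ∂[v_0,v_1] = [v_1] − [v_0].
The 3×3 boundary matrix has rank 2 and Smith normal form diag(1,1).

Boundary ∂_2: C_2 → C_1 acts by ∂[p,q,r] = [q,r] − [p,r] + [p,q]. For instance
  ∂[v_0,v_1,v_2] = [v_1,v_2] − [v_0,v_2] + [v_0,v_1].
This gives a 3×1 integer matrix of rank 1; reducing to Smith normal form yields diagonal entries (1).

Reading off H_k = ker ∂_k / im ∂_{k+1}:

  H_0: rank C_0 − rank ∂_1 = 3 − 2 = 1, and the invariant factors of ∂_1 are all 1, so H_0 ≅ Z.
  H_1: rank ker ∂_1 − rank ∂_2 = (3 − 2) − 1 = 0, and the invariant factors of ∂_2 are all 1, so H_1 ≅ 0.
  H_2: rank ker ∂_2 − rank ∂_3 = (1 − 1) − 0 = 0, and there is no ∂_3, so H_2 ≅ 0.

As a check, the Euler characteristic is 3 − 3 + 1 = 1, which agrees with 1 − 0 + 0 = 1.

H_0 ≅ Z,  H_1 = 0,  H_2 = 0.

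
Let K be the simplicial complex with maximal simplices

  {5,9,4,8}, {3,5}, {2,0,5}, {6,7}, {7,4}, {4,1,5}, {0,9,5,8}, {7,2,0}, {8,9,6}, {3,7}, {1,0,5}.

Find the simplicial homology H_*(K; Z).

Order the vertices as 0 < 1 < 2 < 3 < 4 < 5 < 6 < 7 < 8 < 9. Listing each simplex with vertices in this order, K has dimension 3 with simplices:

  0-simplices (10): [0], [1], [2], [3], [4], [5], [6], [7], [8], [9]
  1-simplices (22): [0,1], [0,2], [0,5], [0,7], [0,8], [0,9], [1,4], [1,5], [2,5], [2,7], [3,5], [3,7], [4,5], [4,7], [4,8], [4,9], [5,8], [5,9], [6,7], [6,8], [6,9], [8,9]
  2-simplices (12): [0,1,5], [0,2,5], [0,2,7], [0,5,8], [0,5,9], [0,8,9], [1,4,5], [4,5,8], [4,5,9], [4,8,9], [5,8,9], [6,8,9]
  3-simplices (2): [0,5,8,9], [4,5,8,9]

so the chain groups are C_0 ≅ Z^10, C_1 ≅ Z^22, C_2 ≅ Z^12, C_3 ≅ Z^2.

Boundary ∂_1: C_1 → C_0 is given by ∂[p,q] = [q] − [p].
As a 10×22 matrix over Z this has rank 9, with invariant factors (1,1,1,1,1,1,1,1,1).

The boundary map ∂_2: C_2 → C_1 maps a triangle to the signed sum of its edges. For instance
  ∂[4,8,9] = [8,9] − [4,9] + [4,8],
  ∂[0,2,5] = [2,5] − [0,5] + [0,2].
As a 22×12 matrix over Z this has rank 10, with invariant factors (1,1,1,1,1,1,1,1,1,1).

Boundary ∂_3: C_3 → C_2 sends each 3-simplex σ to the alternating sum Σ_i (−1)^i (σ with its i-th vertex removed). For instance
  ∂[0,5,8,9] = [5,8,9] − [0,8,9] + [0,5,9] − [0,5,8],
  ∂[4,5,8,9] = [5,8,9] − [4,8,9] + [4,5,9] − [4,5,8].
The resulting 12×2 matrix has rank 2, and its Smith normal form has invariant factors (1,1).

Reading off H_k = ker ∂_k / im ∂_{k+1}:

  H_0: rank C_0 − rank ∂_1 = 10 − 9 = 1, and the invariant factors of ∂_1 are all 1, so H_0 = Z.
  H_1: rank ker ∂_1 − rank ∂_2 = (22 − 9) − 10 = 3, and the invariant factors of ∂_2 are all 1, so H_1 = Z^3.
  H_2: rank ker ∂_2 − rank ∂_3 = (12 − 10) − 2 = 0, and the invariant factors of ∂_3 are all 1, so H_2 = 0.
  H_3: rank ker ∂_3 − rank ∂_4 = (2 − 2) − 0 = 0, and there is no ∂_4, so H_3 = 0.

As a check, the Euler characteristic is 10 − 22 + 12 − 2 = -2, which agrees with 1 − 3 + 0 − 0 = -2.

H_0 ≅ Z,  H_1 ≅ Z^3,  H_2 = 0,  H_3 = 0.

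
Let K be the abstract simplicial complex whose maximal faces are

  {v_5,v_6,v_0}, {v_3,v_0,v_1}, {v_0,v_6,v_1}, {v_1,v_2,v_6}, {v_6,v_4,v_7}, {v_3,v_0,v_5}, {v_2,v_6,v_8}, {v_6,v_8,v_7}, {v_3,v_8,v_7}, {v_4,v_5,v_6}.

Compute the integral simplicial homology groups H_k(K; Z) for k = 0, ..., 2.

Order the vertices as v_0 < v_1 < v_2 < v_3 < v_4 < v_5 < v_6 < v_7 < v_8. Listing each simplex with vertices in this order, K has dimension 2 with simplices:

  0-simplices (9): [v_0], [v_1], [v_2], [v_3], [v_4], [v_5], [v_6], [v_7], [v_8]
  1-simplices (19): (19 of them)
  2-simplices (10): [v_0,v_1,v_3], [v_0,v_1,v_6], [v_0,v_3,v_5], [v_0,v_5,v_6], [v_1,v_2,v_6], [v_2,v_6,v_8], [v_3,v_7,v_8], [v_4,v_5,v_6], [v_4,v_6,v_7], [v_6,v_7,v_8]

giving chain groups C_0 ≅ Z^9, C_1 ≅ Z^19, C_2 ≅ Z^10.

∂_1: C_1 → C_0 is given by ∂[p,q] = [q] − [p]. For instance
  ∂[v_2,v_6] = [v_6] − [v_2].
The resulting 9×19 matrix has rank 8, and its Smith normal form has invariant factors (1,1,1,1,1,1,1,1).

Boundary ∂_2: C_2 → C_1 acts by ∂[p,q,r] = [q,r] − [p,r] + [p,q]. For instance
  ∂[v_4,v_6,v_7] = [v_6,v_7] − [v_4,v_7] + [v_4,v_6],
  ∂[v_6,v_7,v_8] = [v_7,v_8] − [v_6,v_8] + [v_6,v_7].
This gives a 19×10 integer matrix of rank 10; reducing to Smith normal form yields diagonal entries (1,1,1,1,1,1,1,1,1,1).

From H_k ≅ ker(∂_k) / im(∂_{k+1}) we obtain:

  H_0: rank C_0 − rank ∂_1 = 9 − 8 = 1, and the invariant factors of ∂_1 are all 1, so H_0 = Z.
  H_1: rank ker ∂_1 − rank ∂_2 = (19 − 8) − 10 = 1, and the invariant factors of ∂_2 are all 1, so H_1 = Z.
  H_2: rank ker ∂_2 − rank ∂_3 = (10 − 10) − 0 = 0, and there is no ∂_3, so H_2 = 0.

H_0 = Z,  H_1 = Z,  H_2 = 0.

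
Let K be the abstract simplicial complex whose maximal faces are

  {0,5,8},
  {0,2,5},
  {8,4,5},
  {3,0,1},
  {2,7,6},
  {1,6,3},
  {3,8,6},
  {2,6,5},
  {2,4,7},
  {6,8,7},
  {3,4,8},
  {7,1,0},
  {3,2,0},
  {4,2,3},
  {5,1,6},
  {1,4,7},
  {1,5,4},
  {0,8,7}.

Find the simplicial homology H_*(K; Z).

Take the total order 0 < 1 < 2 < 3 < 4 < 5 < 6 < 7 < 8 on the vertex set. Then K (dimension 2) consists of the simplices:

  0-simplices (9): [0], [1], [2], [3], [4], [5], [6], [7], [8]
  1-simplices (27): (27 of them)
  2-simplices (18): [0,1,3], [0,1,7], [0,2,3], [0,2,5], [0,5,8], [0,7,8], [1,3,6], [1,4,5], [1,4,7], [1,5,6], [2,3,4], [2,4,7], [2,5,6], [2,6,7], [3,4,8], [3,6,8], [4,5,8], [6,7,8]

Hence C_0 ≅ Z^9, C_1 ≅ Z^27, C_2 ≅ Z^18.

∂_1: C_1 → C_0 maps an edge to its endpoints' difference, ∂[p,q] = q − p. For instance
  ∂[4,8] = [8] − [4].
As a 9×27 matrix over Z this has rank 8, with invariant factors (1,1,1,1,1,1,1,1).

The boundary map ∂_2: C_2 → C_1 sends each 2-simplex [p,q,r] to [q,r] − [p,r] + [p,q]. For instance
  ∂[6,7,8] = [7,8] − [6,8] + [6,7],
  ∂[0,2,3] = [2,3] − [0,3] + [0,2].
As a 27×18 matrix over Z this has rank 17, with invariant factors (1,1,1,1,1,1,1,1,1,1,1,1,1,1,1,1,1).

Computing H_k = (kernel of ∂_k) / (image of ∂_{k+1}):

  H_0: rank C_0 − rank ∂_1 = 9 − 8 = 1, and the invariant factors of ∂_1 are all 1, so H_0 = Z.
  H_1: rank ker ∂_1 − rank ∂_2 = (27 − 8) − 17 = 2, and the invariant factors of ∂_2 are all 1, so H_1 = Z^2.
  H_2: rank ker ∂_2 − rank ∂_3 = (18 − 17) − 0 = 1, and there is no ∂_3, so H_2 = Z.

H_0 ≅ Z,  H_1 ≅ Z^2,  H_2 ≅ Z.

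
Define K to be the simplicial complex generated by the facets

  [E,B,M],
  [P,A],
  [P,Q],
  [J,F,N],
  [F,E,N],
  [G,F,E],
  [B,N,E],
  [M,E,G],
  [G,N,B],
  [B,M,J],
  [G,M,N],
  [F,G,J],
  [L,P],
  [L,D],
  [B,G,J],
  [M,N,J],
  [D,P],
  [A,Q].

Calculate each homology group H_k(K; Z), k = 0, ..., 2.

H_0 = Z^2,  H_1 = Z^2 ⊕ Z_2,  H_2 = 0.

Fix the vertex order A < B < D < E < F < G < J < L < M < N < P < Q and write every simplex with vertices in increasing order. Then dim K = 2 and the simplices of K are:

  0-simplices (12): A, B, D, E, F, G, J, L, M, N, P, Q
  1-simplices (24): AP, AQ, BE, BG, BJ, BM, BN, DL, DP, EF, EG, EM, EN, FG, FJ, FN, GJ, GM, GN, JM, JN, LP, MN, PQ
  2-simplices (12): BEM, BEN, BGJ, BGN, BJM, EFG, EFN, EGM, FGJ, FJN, GMN, JMN

so the chain groups are C_0 ≅ Z^12, C_1 ≅ Z^24, C_2 ≅ Z^12.

Boundary ∂_1: C_1 → C_0 is given by ∂[p,q] = [q] − [p]. For instance
  ∂GN = N − G.
The resulting 12×24 matrix has rank 10, and its Smith normal form has invariant factors (1,1,1,1,1,1,1,1,1,1).

The boundary map ∂_2: C_2 → C_1 sends each 2-simplex [p,q,r] to [q,r] − [p,r] + [p,q]. For instance
  ∂FJN = JN − FN + FJ,
  ∂BGN = GN − BN + BG.
The resulting 24×12 matrix has rank 12, and its Smith normal form has invariant factors (1,1,1,1,1,1,1,1,1,1,1,2).

Now H_k = ker ∂_k / im ∂_{k+1}, so:

  H_0: rank C_0 − rank ∂_1 = 12 − 10 = 2, and the invariant factors of ∂_1 are all 1, so H_0 = Z^2.
  H_1: rank ker ∂_1 − rank ∂_2 = (24 − 10) − 12 = 2, and ∂_2 has invariant factor 2 > 1, so H_1 = Z^2 ⊕ Z_2.
  H_2: rank ker ∂_2 − rank ∂_3 = (12 − 12) − 0 = 0, and there is no ∂_3, so H_2 = 0.

(K is a triangulation of the disjoint union of a wedge of 2 circles and the real projective plane RP^2.)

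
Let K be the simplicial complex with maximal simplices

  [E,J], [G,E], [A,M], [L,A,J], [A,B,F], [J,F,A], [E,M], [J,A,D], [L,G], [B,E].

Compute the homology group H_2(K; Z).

Fix the vertex order A < B < D < E < F < G < J < L < M and write every simplex with vertices in increasing order. Then dim K = 2 and the simplices of K are:

  0-simplices (9): A, B, D, E, F, G, J, L, M
  1-simplices (15): AB, AD, AF, AJ, AL, AM, BE, BF, DJ, EG, EJ, EM, FJ, GL, JL
  2-simplices (4): ABF, ADJ, AFJ, AJL

so the chain groups are C_0 ≅ Z^9, C_1 ≅ Z^15, C_2 ≅ Z^4.

∂_1: C_1 → C_0 is given by ∂[p,q] = [q] − [p]. For instance
  ∂AM = M − A.
The resulting 9×15 matrix has rank 8, and its Smith normal form has invariant factors (1,1,1,1,1,1,1,1).

The boundary map ∂_2: C_2 → C_1 sends each 2-simplex [p,q,r] to [q,r] − [p,r] + [p,q]. For instance
  ∂ADJ = DJ − AJ + AD,
  ∂AJL = JL − AL + AJ.
The resulting 15×4 matrix has rank 4, and its Smith normal form has invariant factors (1,1,1,1).

Now H_k = ker ∂_k / im ∂_{k+1}, so:

  H_2: rank ker ∂_2 − rank ∂_3 = (4 − 4) − 0 = 0, and there is no ∂_3, so H_2 = 0.

H_2 ≅ 0.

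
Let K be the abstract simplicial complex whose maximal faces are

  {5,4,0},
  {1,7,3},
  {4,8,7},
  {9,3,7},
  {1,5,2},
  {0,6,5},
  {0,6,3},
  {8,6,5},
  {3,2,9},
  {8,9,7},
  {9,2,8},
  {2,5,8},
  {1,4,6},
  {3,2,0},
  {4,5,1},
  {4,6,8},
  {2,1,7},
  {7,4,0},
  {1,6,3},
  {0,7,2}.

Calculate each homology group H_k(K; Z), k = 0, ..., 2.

H_0 = Z,  H_1 = Z ⊕ Z/2,  H_2 = 0.

Fix the vertex order 0 < 1 < 2 < 3 < 4 < 5 < 6 < 7 < 8 < 9 and write every simplex with vertices in increasing order. Then dim K = 2 and the simplices of K are:

  0-simplices (10): [0], [1], [2], [3], [4], [5], [6], [7], [8], [9]
  1-simplices (30): (30 of them)
  2-simplices (20): (20 of them)

Hence C_0 ≅ Z^10, C_1 ≅ Z^30, C_2 ≅ Z^20.

The boundary map ∂_1: C_1 → C_0 maps an edge to its endpoints' difference, ∂[p,q] = q − p. For instance
  ∂[3,7] = [7] − [3].
The resulting 10×30 matrix has rank 9, and its Smith normal form has invariant factors (1,1,1,1,1,1,1,1,1).

Boundary ∂_2: C_2 → C_1 acts by ∂[p,q,r] = [q,r] − [p,r] + [p,q]. For instance
  ∂[4,7,8] = [7,8] − [4,8] + [4,7],
  ∂[1,2,5] = [2,5] − [1,5] + [1,2].
This gives a 30×20 integer matrix of rank 20; reducing to Smith normal form yields diagonal entries (1,1,1,1,1,1,1,1,1,1,1,1,1,1,1,1,1,1,1,2).

Reading off H_k = ker ∂_k / im ∂_{k+1}:

  H_0: rank C_0 − rank ∂_1 = 10 − 9 = 1, and the invariant factors of ∂_1 are all 1, so H_0 = Z.
  H_1: rank ker ∂_1 − rank ∂_2 = (30 − 9) − 20 = 1, and ∂_2 has invariant factor 2 > 1, so H_1 = Z ⊕ Z/2.
  H_2: rank ker ∂_2 − rank ∂_3 = (20 − 20) − 0 = 0, and there is no ∂_3, so H_2 = 0.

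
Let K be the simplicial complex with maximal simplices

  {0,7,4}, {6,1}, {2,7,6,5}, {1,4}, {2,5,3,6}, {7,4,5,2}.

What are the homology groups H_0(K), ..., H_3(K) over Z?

H_0 = Z,  H_1 = Z,  H_2 = 0,  H_3 = 0.

Fix the vertex order 0 < 1 < 2 < 3 < 4 < 5 < 6 < 7 and write every simplex with vertices in increasing order. Then dim K = 3 and the simplices of K are:

  0-simplices (8): [0], [1], [2], [3], [4], [5], [6], [7]
  1-simplices (16): [0,4], [0,7], [1,4], [1,6], [2,3], [2,4], [2,5], [2,6], [2,7], [3,5], [3,6], [4,5], [4,7], [5,6], [5,7], [6,7]
  2-simplices (11): [0,4,7], [2,3,5], [2,3,6], [2,4,5], [2,4,7], [2,5,6], [2,5,7], [2,6,7], [3,5,6], [4,5,7], [5,6,7]
  3-simplices (3): [2,3,5,6], [2,4,5,7], [2,5,6,7]

so the chain groups are C_0 ≅ Z^8, C_1 ≅ Z^16, C_2 ≅ Z^11, C_3 ≅ Z^3.

∂_1: C_1 → C_0 sends each edge [p,q] (with p < q) to q − p.
The 8×16 boundary matrix has rank 7 and Smith normal form diag(1,1,1,1,1,1,1).

The boundary map ∂_2: C_2 → C_1 sends each 2-simplex [p,q,r] to [q,r] − [p,r] + [p,q]. For instance
  ∂[2,3,6] = [3,6] − [2,6] + [2,3],
  ∂[5,6,7] = [6,7] − [5,7] + [5,6].
The resulting 16×11 matrix has rank 8, and its Smith normal form has invariant factors (1,1,1,1,1,1,1,1).

∂_3: C_3 → C_2 sends each 3-simplex σ to the alternating sum Σ_i (−1)^i (σ with its i-th vertex removed). For instance
  ∂[2,5,6,7] = [5,6,7] − [2,6,7] + [2,5,7] − [2,5,6],
  ∂[2,3,5,6] = [3,5,6] − [2,5,6] + [2,3,6] − [2,3,5].
This gives a 11×3 integer matrix of rank 3; reducing to Smith normal form yields diagonal entries (1,1,1).

From H_k ≅ ker(∂_k) / im(∂_{k+1}) we obtain:

  H_0: rank C_0 − rank ∂_1 = 8 − 7 = 1, and the invariant factors of ∂_1 are all 1, so H_0 ≅ Z.
  H_1: rank ker ∂_1 − rank ∂_2 = (16 − 7) − 8 = 1, and the invariant factors of ∂_2 are all 1, so H_1 ≅ Z.
  H_2: rank ker ∂_2 − rank ∂_3 = (11 − 8) − 3 = 0, and the invariant factors of ∂_3 are all 1, so H_2 ≅ 0.
  H_3: rank ker ∂_3 − rank ∂_4 = (3 − 3) − 0 = 0, and there is no ∂_4, so H_3 ≅ 0.

As a check, the Euler characteristic is 8 − 16 + 11 − 3 = 0, which agrees with 1 − 1 + 0 − 0 = 0.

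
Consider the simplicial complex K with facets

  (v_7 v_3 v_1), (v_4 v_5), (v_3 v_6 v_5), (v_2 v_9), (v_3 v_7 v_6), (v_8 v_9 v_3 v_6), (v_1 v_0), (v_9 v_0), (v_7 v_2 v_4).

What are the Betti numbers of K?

Order the vertices as v_0 < v_1 < v_2 < v_3 < v_4 < v_5 < v_6 < v_7 < v_8 < v_9. Listing each simplex with vertices in this order, K has dimension 3 with simplices:

  0-simplices (10): [v_0], [v_1], [v_2], [v_3], [v_4], [v_5], [v_6], [v_7], [v_8], [v_9]
  1-simplices (19): (19 of them)
  2-simplices (8): [v_1,v_3,v_7], [v_2,v_4,v_7], [v_3,v_5,v_6], [v_3,v_6,v_7], [v_3,v_6,v_8], [v_3,v_6,v_9], [v_3,v_8,v_9], [v_6,v_8,v_9]
  3-simplices (1): [v_3,v_6,v_8,v_9]

Hence C_0 ≅ Z^10, C_1 ≅ Z^19, C_2 ≅ Z^8, C_3 ≅ Z^1.

The boundary map ∂_1: C_1 → C_0 is given by ∂[p,q] = [q] − [p].
The resulting 10×19 matrix has rank 9, and its Smith normal form has invariant factors (1,1,1,1,1,1,1,1,1).

The boundary map ∂_2: C_2 → C_1 acts by ∂[p,q,r] = [q,r] − [p,r] + [p,q]. For instance
  ∂[v_3,v_5,v_6] = [v_5,v_6] − [v_3,v_6] + [v_3,v_5],
  ∂[v_3,v_8,v_9] = [v_8,v_9] − [v_3,v_9] + [v_3,v_8].
This gives a 19×8 integer matrix of rank 7; reducing to Smith normal form yields diagonal entries (1,1,1,1,1,1,1).

∂_3: C_3 → C_2 sends each 3-simplex σ to the alternating sum Σ_i (−1)^i (σ with its i-th vertex removed). For instance
  ∂[v_3,v_6,v_8,v_9] = [v_6,v_8,v_9] − [v_3,v_8,v_9] + [v_3,v_6,v_9] − [v_3,v_6,v_8].
The 8×1 boundary matrix has rank 1 and Smith normal form diag(1).

From H_k ≅ ker(∂_k) / im(∂_{k+1}) we obtain:

  H_0: rank C_0 − rank ∂_1 = 10 − 9 = 1, and the invariant factors of ∂_1 are all 1, so H_0 = Z.
  H_1: rank ker ∂_1 − rank ∂_2 = (19 − 9) − 7 = 3, and the invariant factors of ∂_2 are all 1, so H_1 = Z^3.
  H_2: rank ker ∂_2 − rank ∂_3 = (8 − 7) − 1 = 0, and the invariant factors of ∂_3 are all 1, so H_2 = 0.
  H_3: rank ker ∂_3 − rank ∂_4 = (1 − 1) − 0 = 0, and there is no ∂_4, so H_3 = 0.

Hence the Betti numbers are b_0 = 1, b_1 = 3, b_2 = 0, b_3 = 0.

b_0 = 1, b_1 = 3, b_2 = 0, b_3 = 0.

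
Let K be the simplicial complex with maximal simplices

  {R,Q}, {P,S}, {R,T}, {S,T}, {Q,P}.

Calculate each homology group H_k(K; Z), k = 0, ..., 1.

H_0 = Z,  H_1 = Z.

K has 5 vertices, 5 edges.
rank ∂_0 = 0, rank ∂_1 = 4 ⇒ b_0 = 5 − 0 − 4 = 1; all invariant factors of ∂_1 are 1 so no torsion. So H_0 = Z.
rank ∂_1 = 4, rank ∂_2 = 0 ⇒ b_1 = 5 − 4 − 0 = 1. So H_1 = Z.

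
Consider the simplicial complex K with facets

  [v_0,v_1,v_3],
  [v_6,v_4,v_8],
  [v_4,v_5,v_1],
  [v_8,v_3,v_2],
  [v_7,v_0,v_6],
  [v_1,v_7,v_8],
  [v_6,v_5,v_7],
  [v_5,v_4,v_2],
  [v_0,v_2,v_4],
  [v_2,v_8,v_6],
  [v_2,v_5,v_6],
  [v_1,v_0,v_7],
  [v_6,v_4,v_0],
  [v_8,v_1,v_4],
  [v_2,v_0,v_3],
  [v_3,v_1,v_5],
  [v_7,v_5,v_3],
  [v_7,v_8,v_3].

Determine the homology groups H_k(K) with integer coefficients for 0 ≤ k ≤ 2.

Order the vertices as v_0 < v_1 < v_2 < v_3 < v_4 < v_5 < v_6 < v_7 < v_8. Listing each simplex with vertices in this order, K has dimension 2 with simplices:

  0-simplices (9): [v_0], [v_1], [v_2], [v_3], [v_4], [v_5], [v_6], [v_7], [v_8]
  1-simplices (27): (27 of them)
  2-simplices (18): (18 of them)

so the chain groups are C_0 ≅ Z^9, C_1 ≅ Z^27, C_2 ≅ Z^18.

The boundary map ∂_1: C_1 → C_0 is given by ∂[p,q] = [q] − [p].
This gives a 9×27 integer matrix of rank 8; reducing to Smith normal form yields diagonal entries (1,1,1,1,1,1,1,1).

∂_2: C_2 → C_1 sends each 2-simplex [p,q,r] to [q,r] − [p,r] + [p,q]. For instance
  ∂[v_1,v_7,v_8] = [v_7,v_8] − [v_1,v_8] + [v_1,v_7],
  ∂[v_2,v_5,v_6] = [v_5,v_6] − [v_2,v_6] + [v_2,v_5].
The 27×18 boundary matrix has rank 18 and Smith normal form diag(1,1,1,1,1,1,1,1,1,1,1,1,1,1,1,1,1,2).

Now H_k = ker ∂_k / im ∂_{k+1}, so:

  H_0: rank C_0 − rank ∂_1 = 9 − 8 = 1, and the invariant factors of ∂_1 are all 1, so H_0 ≅ Z.
  H_1: rank ker ∂_1 − rank ∂_2 = (27 − 8) − 18 = 1, and ∂_2 has invariant factor 2 > 1, so H_1 ≅ Z ⊕ Z/2.
  H_2: rank ker ∂_2 − rank ∂_3 = (18 − 18) − 0 = 0, and there is no ∂_3, so H_2 ≅ 0.

H_0 ≅ Z,  H_1 ≅ Z ⊕ Z/2,  H_2 = 0.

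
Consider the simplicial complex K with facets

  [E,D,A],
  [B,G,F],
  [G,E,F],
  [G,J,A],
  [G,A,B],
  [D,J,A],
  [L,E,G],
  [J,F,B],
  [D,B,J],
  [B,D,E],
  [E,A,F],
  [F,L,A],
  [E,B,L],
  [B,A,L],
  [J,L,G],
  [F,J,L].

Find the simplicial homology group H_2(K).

Fix the vertex order A < B < D < E < F < G < J < L and write every simplex with vertices in increasing order. Then dim K = 2 and the simplices of K are:

  0-simplices (8): A, B, D, E, F, G, J, L
  1-simplices (24): AB, AD, AE, AF, AG, AJ, AL, BD, BE, BF, BG, BJ, BL, DE, DJ, EF, EG, EL, FG, FJ, FL, GJ, GL, JL
  2-simplices (16): ABG, ABL, ADE, ADJ, AEF, AFL, AGJ, BDE, BDJ, BEL, BFG, BFJ, EFG, EGL, FJL, GJL

so the chain groups are C_0 ≅ Z^8, C_1 ≅ Z^24, C_2 ≅ Z^16.

The boundary map ∂_1: C_1 → C_0 maps an edge to its endpoints' difference, ∂[p,q] = q − p.
This gives a 8×24 integer matrix of rank 7; reducing to Smith normal form yields diagonal entries (1,1,1,1,1,1,1).

∂_2: C_2 → C_1 maps a triangle to the signed sum of its edges. For instance
  ∂BDJ = DJ − BJ + BD,
  ∂EGL = GL − EL + EG.
This gives a 24×16 integer matrix of rank 15; reducing to Smith normal form yields diagonal entries (1,1,1,1,1,1,1,1,1,1,1,1,1,1,1).

Reading off H_k = ker ∂_k / im ∂_{k+1}:

  H_2: rank ker ∂_2 − rank ∂_3 = (16 − 15) − 0 = 1, and there is no ∂_3, so H_2 ≅ Z.

H_2 ≅ Z.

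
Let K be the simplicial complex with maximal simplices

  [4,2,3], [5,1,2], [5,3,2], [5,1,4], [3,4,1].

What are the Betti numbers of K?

b_0 = 1, b_1 = 1, b_2 = 0.

K has 5 vertices, 10 edges, 5 triangles.
rank ∂_0 = 0, rank ∂_1 = 4 ⇒ b_0 = 5 − 0 − 4 = 1; all invariant factors of ∂_1 are 1 so no torsion. So H_0 = Z.
rank ∂_1 = 4, rank ∂_2 = 5 ⇒ b_1 = 10 − 4 − 5 = 1; all invariant factors of ∂_2 are 1 so no torsion. So H_1 = Z.
rank ∂_2 = 5, rank ∂_3 = 0 ⇒ b_2 = 5 − 5 − 0 = 0. So H_2 = 0.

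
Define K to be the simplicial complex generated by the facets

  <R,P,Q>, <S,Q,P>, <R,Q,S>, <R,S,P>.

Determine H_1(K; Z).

H_1 ≅ 0.

K has 4 vertices, 6 edges, 4 triangles.
rank ∂_1 = 3, rank ∂_2 = 3 ⇒ b_1 = 6 − 3 − 3 = 0; all invariant factors of ∂_2 are 1 so no torsion. So H_1 = 0.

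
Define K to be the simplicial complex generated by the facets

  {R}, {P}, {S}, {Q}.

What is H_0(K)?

Take the total order P < Q < R < S on the vertex set. Then K (dimension 0) consists of the simplices:

  0-simplices (4): P, Q, R, S

Hence C_0 ≅ Z^4.

Now H_k = ker ∂_k / im ∂_{k+1}, so:

  H_0: rank C_0 − rank ∂_1 = 4 − 0 = 4, and there is no ∂_1, so H_0 = Z^4.

H_0 ≅ Z^4.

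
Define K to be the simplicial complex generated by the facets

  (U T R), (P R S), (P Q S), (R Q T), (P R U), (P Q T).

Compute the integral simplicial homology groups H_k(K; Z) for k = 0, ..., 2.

H_0 = Z,  H_1 = Z,  H_2 = 0.

We work with the vertex ordering P < Q < R < S < T < U. The simplices of K, each written with vertices in increasing order, are:

  0-simplices (6): P, Q, R, S, T, U
  1-simplices (12): PQ, PR, PS, PT, PU, QR, QS, QT, RS, RT, RU, TU
  2-simplices (6): PQS, PQT, PRS, PRU, QRT, RTU

giving chain groups C_0 ≅ Z^6, C_1 ≅ Z^12, C_2 ≅ Z^6.

Boundary ∂_1: C_1 → C_0 is given by ∂[p,q] = [q] − [p]. For instance
  ∂QT = T − Q.
This gives a 6×12 integer matrix of rank 5; reducing to Smith normal form yields diagonal entries (1,1,1,1,1).

The boundary map ∂_2: C_2 → C_1 maps a triangle to the signed sum of its edges. For instance
  ∂QRT = RT − QT + QR,
  ∂PRS = RS − PS + PR.
This gives a 12×6 integer matrix of rank 6; reducing to Smith normal form yields diagonal entries (1,1,1,1,1,1).

Computing H_k = (kernel of ∂_k) / (image of ∂_{k+1}):

  H_0: rank C_0 − rank ∂_1 = 6 − 5 = 1, and the invariant factors of ∂_1 are all 1, so H_0 ≅ Z.
  H_1: rank ker ∂_1 − rank ∂_2 = (12 − 5) − 6 = 1, and the invariant factors of ∂_2 are all 1, so H_1 ≅ Z.
  H_2: rank ker ∂_2 − rank ∂_3 = (6 − 6) − 0 = 0, and there is no ∂_3, so H_2 ≅ 0.

(K is a triangulation of the cylinder S^1 x I.)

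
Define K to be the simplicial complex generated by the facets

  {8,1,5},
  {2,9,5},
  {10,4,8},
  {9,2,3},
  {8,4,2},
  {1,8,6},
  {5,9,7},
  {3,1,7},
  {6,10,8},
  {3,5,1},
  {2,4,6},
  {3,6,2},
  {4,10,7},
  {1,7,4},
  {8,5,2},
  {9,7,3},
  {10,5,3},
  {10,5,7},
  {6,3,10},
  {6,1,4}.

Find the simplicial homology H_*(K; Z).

H_0 ≅ Z,  H_1 ≅ Z ⊕ Z_2,  H_2 = 0.

Fix the vertex order 1 < 2 < 3 < 4 < 5 < 6 < 7 < 8 < 9 < 10 and write every simplex with vertices in increasing order. Then dim K = 2 and the simplices of K are:

  0-simplices (10): [1], [2], [3], [4], [5], [6], [7], [8], [9], [10]
  1-simplices (30): (30 of them)
  2-simplices (20): (20 of them)

so the chain groups are C_0 ≅ Z^10, C_1 ≅ Z^30, C_2 ≅ Z^20.

The boundary map ∂_1: C_1 → C_0 sends each edge [p,q] (with p < q) to q − p.
This gives a 10×30 integer matrix of rank 9; reducing to Smith normal form yields diagonal entries (1,1,1,1,1,1,1,1,1).

∂_2: C_2 → C_1 maps a triangle to the signed sum of its edges. For instance
  ∂[2,3,9] = [3,9] − [2,9] + [2,3],
  ∂[1,6,8] = [6,8] − [1,8] + [1,6].
As a 30×20 matrix over Z this has rank 20, with invariant factors (1,1,1,1,1,1,1,1,1,1,1,1,1,1,1,1,1,1,1,2).

Reading off H_k = ker ∂_k / im ∂_{k+1}:

  H_0: rank C_0 − rank ∂_1 = 10 − 9 = 1, and the invariant factors of ∂_1 are all 1, so H_0 ≅ Z.
  H_1: rank ker ∂_1 − rank ∂_2 = (30 − 9) − 20 = 1, and ∂_2 has invariant factor 2 > 1, so H_1 ≅ Z ⊕ Z_2.
  H_2: rank ker ∂_2 − rank ∂_3 = (20 − 20) − 0 = 0, and there is no ∂_3, so H_2 ≅ 0.

(K is a triangulation of the Klein bottle.)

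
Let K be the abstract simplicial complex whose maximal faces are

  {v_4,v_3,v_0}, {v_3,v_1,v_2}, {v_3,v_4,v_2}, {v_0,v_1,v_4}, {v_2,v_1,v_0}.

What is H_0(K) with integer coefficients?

K has 5 vertices, 10 edges, 5 triangles.
rank ∂_0 = 0, rank ∂_1 = 4 ⇒ b_0 = 5 − 0 − 4 = 1; all invariant factors of ∂_1 are 1 so no torsion. So H_0 = Z.

H_0 ≅ Z.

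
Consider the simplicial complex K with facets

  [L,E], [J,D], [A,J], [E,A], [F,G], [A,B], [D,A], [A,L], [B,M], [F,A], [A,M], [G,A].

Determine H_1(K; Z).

H_1 = Z^4.

K has 9 vertices, 12 edges.
rank ∂_1 = 8, rank ∂_2 = 0 ⇒ b_1 = 12 − 8 − 0 = 4. So H_1 ≅ Z^4.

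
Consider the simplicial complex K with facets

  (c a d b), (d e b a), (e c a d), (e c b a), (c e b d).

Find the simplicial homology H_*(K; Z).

Fix the vertex order a < b < c < d < e and write every simplex with vertices in increasing order. Then dim K = 3 and the simplices of K are:

  0-simplices (5): a, b, c, d, e
  1-simplices (10): ab, ac, ad, ae, bc, bd, be, cd, ce, de
  2-simplices (10): abc, abd, abe, acd, ace, ade, bcd, bce, bde, cde
  3-simplices (5): abcd, abce, abde, acde, bcde

Hence C_0 ≅ Z^5, C_1 ≅ Z^10, C_2 ≅ Z^10, C_3 ≅ Z^5.

Boundary ∂_1: C_1 → C_0 maps an edge to its endpoints' difference, ∂[p,q] = q − p. For instance
  ∂ce = e − c.
This gives a 5×10 integer matrix of rank 4; reducing to Smith normal form yields diagonal entries (1,1,1,1).

∂_2: C_2 → C_1 sends each 2-simplex [p,q,r] to [q,r] − [p,r] + [p,q]. For instance
  ∂bde = de − be + bd,
  ∂abc = bc − ac + ab.
This gives a 10×10 integer matrix of rank 6; reducing to Smith normal form yields diagonal entries (1,1,1,1,1,1).

Boundary ∂_3: C_3 → C_2 sends each 3-simplex σ to the alternating sum Σ_i (−1)^i (σ with its i-th vertex removed). For instance
  ∂bcde = cde − bde + bce − bcd,
  ∂acde = cde − ade + ace − acd.
As a 10×5 matrix over Z this has rank 4, with invariant factors (1,1,1,1).

Reading off H_k = ker ∂_k / im ∂_{k+1}:

  H_0: rank C_0 − rank ∂_1 = 5 − 4 = 1, and the invariant factors of ∂_1 are all 1, so H_0 = Z.
  H_1: rank ker ∂_1 − rank ∂_2 = (10 − 4) − 6 = 0, and the invariant factors of ∂_2 are all 1, so H_1 = 0.
  H_2: rank ker ∂_2 − rank ∂_3 = (10 − 6) − 4 = 0, and the invariant factors of ∂_3 are all 1, so H_2 = 0.
  H_3: rank ker ∂_3 − rank ∂_4 = (5 − 4) − 0 = 1, and there is no ∂_4, so H_3 = Z.

As a check, the Euler characteristic is 5 − 10 + 10 − 5 = 0, which agrees with 1 − 0 + 0 − 1 = 0.

H_0 = Z,  H_1 = 0,  H_2 = 0,  H_3 = Z.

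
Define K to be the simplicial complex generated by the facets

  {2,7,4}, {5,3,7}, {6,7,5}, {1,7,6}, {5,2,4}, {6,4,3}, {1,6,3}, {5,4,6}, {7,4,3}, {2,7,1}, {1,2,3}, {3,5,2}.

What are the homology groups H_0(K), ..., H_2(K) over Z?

H_0 = Z,  H_1 = Z_2,  H_2 = 0.

Order the vertices as 1 < 2 < 3 < 4 < 5 < 6 < 7. Listing each simplex with vertices in this order, K has dimension 2 with simplices:

  0-simplices (7): [1], [2], [3], [4], [5], [6], [7]
  1-simplices (18): [1,2], [1,3], [1,6], [1,7], [2,3], [2,4], [2,5], [2,7], [3,4], [3,5], [3,6], [3,7], [4,5], [4,6], [4,7], [5,6], [5,7], [6,7]
  2-simplices (12): [1,2,3], [1,2,7], [1,3,6], [1,6,7], [2,3,5], [2,4,5], [2,4,7], [3,4,6], [3,4,7], [3,5,7], [4,5,6], [5,6,7]

so the chain groups are C_0 ≅ Z^7, C_1 ≅ Z^18, C_2 ≅ Z^12.

∂_1: C_1 → C_0 maps an edge to its endpoints' difference, ∂[p,q] = q − p. For instance
  ∂[2,3] = [3] − [2].
The 7×18 boundary matrix has rank 6 and Smith normal form diag(1,1,1,1,1,1).

The boundary map ∂_2: C_2 → C_1 acts by ∂[p,q,r] = [q,r] − [p,r] + [p,q]. For instance
  ∂[2,4,7] = [4,7] − [2,7] + [2,4],
  ∂[1,3,6] = [3,6] − [1,6] + [1,3].
This gives a 18×12 integer matrix of rank 12; reducing to Smith normal form yields diagonal entries (1,1,1,1,1,1,1,1,1,1,1,2).

From H_k ≅ ker(∂_k) / im(∂_{k+1}) we obtain:

  H_0: rank C_0 − rank ∂_1 = 7 − 6 = 1, and the invariant factors of ∂_1 are all 1, so H_0 = Z.
  H_1: rank ker ∂_1 − rank ∂_2 = (18 − 6) − 12 = 0, and ∂_2 has invariant factor 2 > 1, so H_1 = Z_2.
  H_2: rank ker ∂_2 − rank ∂_3 = (12 − 12) − 0 = 0, and there is no ∂_3, so H_2 = 0.

(K is a triangulation of the real projective plane RP^2.)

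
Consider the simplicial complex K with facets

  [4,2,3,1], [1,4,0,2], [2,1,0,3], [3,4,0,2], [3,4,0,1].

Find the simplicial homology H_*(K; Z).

H_0 ≅ Z,  H_1 = 0,  H_2 = 0,  H_3 ≅ Z.

Order the vertices as 0 < 1 < 2 < 3 < 4. Listing each simplex with vertices in this order, K has dimension 3 with simplices:

  0-simplices (5): [0], [1], [2], [3], [4]
  1-simplices (10): [0,1], [0,2], [0,3], [0,4], [1,2], [1,3], [1,4], [2,3], [2,4], [3,4]
  2-simplices (10): [0,1,2], [0,1,3], [0,1,4], [0,2,3], [0,2,4], [0,3,4], [1,2,3], [1,2,4], [1,3,4], [2,3,4]
  3-simplices (5): [0,1,2,3], [0,1,2,4], [0,1,3,4], [0,2,3,4], [1,2,3,4]

so the chain groups are C_0 ≅ Z^5, C_1 ≅ Z^10, C_2 ≅ Z^10, C_3 ≅ Z^5.

The boundary map ∂_1: C_1 → C_0 maps an edge to its endpoints' difference, ∂[p,q] = q − p.
The resulting 5×10 matrix has rank 4, and its Smith normal form has invariant factors (1,1,1,1).

The boundary map ∂_2: C_2 → C_1 sends each 2-simplex [p,q,r] to [q,r] − [p,r] + [p,q]. For instance
  ∂[0,1,2] = [1,2] − [0,2] + [0,1],
  ∂[0,1,4] = [1,4] − [0,4] + [0,1].
This gives a 10×10 integer matrix of rank 6; reducing to Smith normal form yields diagonal entries (1,1,1,1,1,1).

∂_3: C_3 → C_2 sends each 3-simplex σ to the alternating sum Σ_i (−1)^i (σ with its i-th vertex removed). For instance
  ∂[0,1,3,4] = [1,3,4] − [0,3,4] + [0,1,4] − [0,1,3],
  ∂[0,1,2,3] = [1,2,3] − [0,2,3] + [0,1,3] − [0,1,2].
As a 10×5 matrix over Z this has rank 4, with invariant factors (1,1,1,1).

Now H_k = ker ∂_k / im ∂_{k+1}, so:

  H_0: rank C_0 − rank ∂_1 = 5 − 4 = 1, and the invariant factors of ∂_1 are all 1, so H_0 = Z.
  H_1: rank ker ∂_1 − rank ∂_2 = (10 − 4) − 6 = 0, and the invariant factors of ∂_2 are all 1, so H_1 = 0.
  H_2: rank ker ∂_2 − rank ∂_3 = (10 − 6) − 4 = 0, and the invariant factors of ∂_3 are all 1, so H_2 = 0.
  H_3: rank ker ∂_3 − rank ∂_4 = (5 − 4) − 0 = 1, and there is no ∂_4, so H_3 = Z.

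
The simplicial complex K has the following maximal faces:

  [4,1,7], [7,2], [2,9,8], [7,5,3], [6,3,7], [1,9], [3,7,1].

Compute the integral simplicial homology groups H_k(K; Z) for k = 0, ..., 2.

We work with the vertex ordering 1 < 2 < 3 < 4 < 5 < 6 < 7 < 8 < 9. The simplices of K, each written with vertices in increasing order, are:

  0-simplices (9): [1], [2], [3], [4], [5], [6], [7], [8], [9]
  1-simplices (14): [1,3], [1,4], [1,7], [1,9], [2,7], [2,8], [2,9], [3,5], [3,6], [3,7], [4,7], [5,7], [6,7], [8,9]
  2-simplices (5): [1,3,7], [1,4,7], [2,8,9], [3,5,7], [3,6,7]

Hence C_0 ≅ Z^9, C_1 ≅ Z^14, C_2 ≅ Z^5.

The boundary map ∂_1: C_1 → C_0 is given by ∂[p,q] = [q] − [p]. For instance
  ∂[1,9] = [9] − [1].
This gives a 9×14 integer matrix of rank 8; reducing to Smith normal form yields diagonal entries (1,1,1,1,1,1,1,1).

The boundary map ∂_2: C_2 → C_1 maps a triangle to the signed sum of its edges. For instance
  ∂[1,3,7] = [3,7] − [1,7] + [1,3],
  ∂[3,5,7] = [5,7] − [3,7] + [3,5].
The resulting 14×5 matrix has rank 5, and its Smith normal form has invariant factors (1,1,1,1,1).

From H_k ≅ ker(∂_k) / im(∂_{k+1}) we obtain:

  H_0: rank C_0 − rank ∂_1 = 9 − 8 = 1, and the invariant factors of ∂_1 are all 1, so H_0 ≅ Z.
  H_1: rank ker ∂_1 − rank ∂_2 = (14 − 8) − 5 = 1, and the invariant factors of ∂_2 are all 1, so H_1 ≅ Z.
  H_2: rank ker ∂_2 − rank ∂_3 = (5 − 5) − 0 = 0, and there is no ∂_3, so H_2 ≅ 0.

H_0 ≅ Z,  H_1 ≅ Z,  H_2 = 0.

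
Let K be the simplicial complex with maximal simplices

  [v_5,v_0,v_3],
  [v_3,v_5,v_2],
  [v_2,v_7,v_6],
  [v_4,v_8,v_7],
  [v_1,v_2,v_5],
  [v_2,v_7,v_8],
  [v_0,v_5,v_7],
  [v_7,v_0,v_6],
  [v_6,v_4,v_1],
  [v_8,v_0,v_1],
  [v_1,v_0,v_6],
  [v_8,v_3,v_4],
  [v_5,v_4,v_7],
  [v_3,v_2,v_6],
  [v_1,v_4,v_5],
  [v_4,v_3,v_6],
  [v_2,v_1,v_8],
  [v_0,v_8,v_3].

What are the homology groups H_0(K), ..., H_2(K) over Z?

Fix the vertex order v_0 < v_1 < v_2 < v_3 < v_4 < v_5 < v_6 < v_7 < v_8 and write every simplex with vertices in increasing order. Then dim K = 2 and the simplices of K are:

  0-simplices (9): [v_0], [v_1], [v_2], [v_3], [v_4], [v_5], [v_6], [v_7], [v_8]
  1-simplices (27): (27 of them)
  2-simplices (18): (18 of them)

so the chain groups are C_0 ≅ Z^9, C_1 ≅ Z^27, C_2 ≅ Z^18.

The boundary map ∂_1: C_1 → C_0 sends each edge [p,q] (with p < q) to q − p. For instance
  ∂[v_0,v_8] = [v_8] − [v_0].
This gives a 9×27 integer matrix of rank 8; reducing to Smith normal form yields diagonal entries (1,1,1,1,1,1,1,1).

Boundary ∂_2: C_2 → C_1 maps a triangle to the signed sum of its edges. For instance
  ∂[v_0,v_1,v_8] = [v_1,v_8] − [v_0,v_8] + [v_0,v_1],
  ∂[v_0,v_3,v_5] = [v_3,v_5] − [v_0,v_5] + [v_0,v_3].
The resulting 27×18 matrix has rank 17, and its Smith normal form has invariant factors (1,1,1,1,1,1,1,1,1,1,1,1,1,1,1,1,1).

Reading off H_k = ker ∂_k / im ∂_{k+1}:

  H_0: rank C_0 − rank ∂_1 = 9 − 8 = 1, and the invariant factors of ∂_1 are all 1, so H_0 = Z.
  H_1: rank ker ∂_1 − rank ∂_2 = (27 − 8) − 17 = 2, and the invariant factors of ∂_2 are all 1, so H_1 = Z^2.
  H_2: rank ker ∂_2 − rank ∂_3 = (18 − 17) − 0 = 1, and there is no ∂_3, so H_2 = Z.

(K is a triangulation of the torus T^2.)

H_0 ≅ Z,  H_1 ≅ Z^2,  H_2 ≅ Z.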